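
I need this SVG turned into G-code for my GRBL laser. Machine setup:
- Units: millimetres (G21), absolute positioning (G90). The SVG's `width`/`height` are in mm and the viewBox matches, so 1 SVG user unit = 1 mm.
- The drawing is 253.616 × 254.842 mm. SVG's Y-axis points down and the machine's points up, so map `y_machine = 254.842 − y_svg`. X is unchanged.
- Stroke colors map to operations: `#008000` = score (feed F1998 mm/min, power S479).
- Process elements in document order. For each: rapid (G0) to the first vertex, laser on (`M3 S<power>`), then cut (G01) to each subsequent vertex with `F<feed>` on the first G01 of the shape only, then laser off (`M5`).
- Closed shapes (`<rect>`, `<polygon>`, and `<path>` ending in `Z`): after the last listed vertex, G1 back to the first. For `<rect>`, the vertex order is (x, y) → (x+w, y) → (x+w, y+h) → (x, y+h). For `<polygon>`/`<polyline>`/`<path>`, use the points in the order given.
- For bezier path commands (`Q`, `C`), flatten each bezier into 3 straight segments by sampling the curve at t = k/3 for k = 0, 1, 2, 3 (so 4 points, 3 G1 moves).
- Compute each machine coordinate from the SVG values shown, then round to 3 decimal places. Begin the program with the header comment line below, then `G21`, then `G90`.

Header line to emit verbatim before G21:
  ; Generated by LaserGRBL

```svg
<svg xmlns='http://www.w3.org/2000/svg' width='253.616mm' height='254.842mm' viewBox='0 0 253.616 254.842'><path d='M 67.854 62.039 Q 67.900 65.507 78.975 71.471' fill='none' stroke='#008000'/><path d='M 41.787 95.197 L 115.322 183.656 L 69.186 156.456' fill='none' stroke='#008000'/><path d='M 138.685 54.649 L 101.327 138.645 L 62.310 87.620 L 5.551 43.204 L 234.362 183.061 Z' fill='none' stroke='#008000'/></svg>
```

Since the viewBox matches the mm dimensions, user units are millimetres directly. The only transform is the Y-flip y_m = 254.842 − y_svg.

Shape 1 is a quadratic bezier drawn with `<path>`. Its stroke #008000 means score at S479, F1998. After flipping Y the toolpath is (67.854,192.803) → (69.110,190.214) → (72.817,187.070) → (78.975,183.371).

Shape 2 is a open polyline drawn with `<path>`. Its stroke #008000 means score at S479, F1998. After flipping Y the toolpath is (41.787,159.645) → (115.322,71.186) → (69.186,98.386).

Shape 3 is a closed polygon drawn with `<path>`. Its stroke #008000 means score at S479, F1998. After flipping Y the toolpath is (138.685,200.193) → (101.327,116.197) → (62.310,167.222) → (5.551,211.638) → (234.362,71.781) → (138.685,200.193), returning to the start.

; Generated by LaserGRBL
G21
G90
G0 X67.854 Y192.803
M3 S479
G01 X69.110 Y190.214 F1998
G01 X72.817 Y187.070
G01 X78.975 Y183.371
M5
G0 X41.787 Y159.645
M3 S479
G01 X115.322 Y71.186 F1998
G01 X69.186 Y98.386
M5
G0 X138.685 Y200.193
M3 S479
G01 X101.327 Y116.197 F1998
G01 X62.310 Y167.222
G01 X5.551 Y211.638
G01 X234.362 Y71.781
G01 X138.685 Y200.193
M5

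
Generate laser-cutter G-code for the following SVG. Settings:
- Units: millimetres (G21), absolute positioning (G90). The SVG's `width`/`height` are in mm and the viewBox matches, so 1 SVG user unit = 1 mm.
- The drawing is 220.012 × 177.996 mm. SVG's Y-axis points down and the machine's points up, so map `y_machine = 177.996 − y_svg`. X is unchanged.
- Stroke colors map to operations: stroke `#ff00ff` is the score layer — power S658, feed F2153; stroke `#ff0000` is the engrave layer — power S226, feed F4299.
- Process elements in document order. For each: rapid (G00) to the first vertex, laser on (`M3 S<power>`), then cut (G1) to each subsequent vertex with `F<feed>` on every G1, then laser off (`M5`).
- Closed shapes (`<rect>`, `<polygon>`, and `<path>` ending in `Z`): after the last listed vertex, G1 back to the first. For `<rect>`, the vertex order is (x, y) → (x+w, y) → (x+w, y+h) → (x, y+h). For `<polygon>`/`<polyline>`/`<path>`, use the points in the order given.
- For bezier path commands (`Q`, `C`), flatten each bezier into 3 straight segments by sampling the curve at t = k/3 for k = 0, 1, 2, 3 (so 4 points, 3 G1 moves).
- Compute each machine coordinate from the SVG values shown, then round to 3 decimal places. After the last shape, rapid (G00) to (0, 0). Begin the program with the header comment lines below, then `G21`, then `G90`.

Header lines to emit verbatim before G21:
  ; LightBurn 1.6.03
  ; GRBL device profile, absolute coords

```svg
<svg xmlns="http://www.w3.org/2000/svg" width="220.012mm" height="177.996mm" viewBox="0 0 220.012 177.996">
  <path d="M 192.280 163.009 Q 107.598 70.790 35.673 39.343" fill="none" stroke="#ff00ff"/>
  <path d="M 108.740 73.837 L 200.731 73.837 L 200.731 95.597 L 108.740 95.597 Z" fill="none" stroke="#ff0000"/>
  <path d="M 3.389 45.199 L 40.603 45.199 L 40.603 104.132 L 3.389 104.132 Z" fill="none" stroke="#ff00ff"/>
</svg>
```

1 u = 1 mm; y_m = 177.996 − y.

[1] `<path>` quadratic bezier, #ff00ff→score S658 F2153: (192.280,14.987) → (137.243,69.714) → (85.040,110.936) → (35.673,138.653)

[2] `<path>` rectangle, #ff0000→engrave S226 F4299: (108.740,104.159) → (200.731,104.159) → (200.731,82.399) → (108.740,82.399) → (108.740,104.159) (closed)

[3] `<path>` rectangle, #ff00ff→score S658 F2153: (3.389,132.797) → (40.603,132.797) → (40.603,73.864) → (3.389,73.864) → (3.389,132.797) (closed)

; LightBurn 1.6.03
; GRBL device profile, absolute coords
G21
G90
G00 X192.280 Y14.987
M3 S658
G1 X137.243 Y69.714 F2153
G1 X85.040 Y110.936 F2153
G1 X35.673 Y138.653 F2153
M5
G00 X108.740 Y104.159
M3 S226
G1 X200.731 Y104.159 F4299
G1 X200.731 Y82.399 F4299
G1 X108.740 Y82.399 F4299
G1 X108.740 Y104.159 F4299
M5
G00 X3.389 Y132.797
M3 S658
G1 X40.603 Y132.797 F2153
G1 X40.603 Y73.864 F2153
G1 X3.389 Y73.864 F2153
G1 X3.389 Y132.797 F2153
M5
G00 X0.000 Y0.000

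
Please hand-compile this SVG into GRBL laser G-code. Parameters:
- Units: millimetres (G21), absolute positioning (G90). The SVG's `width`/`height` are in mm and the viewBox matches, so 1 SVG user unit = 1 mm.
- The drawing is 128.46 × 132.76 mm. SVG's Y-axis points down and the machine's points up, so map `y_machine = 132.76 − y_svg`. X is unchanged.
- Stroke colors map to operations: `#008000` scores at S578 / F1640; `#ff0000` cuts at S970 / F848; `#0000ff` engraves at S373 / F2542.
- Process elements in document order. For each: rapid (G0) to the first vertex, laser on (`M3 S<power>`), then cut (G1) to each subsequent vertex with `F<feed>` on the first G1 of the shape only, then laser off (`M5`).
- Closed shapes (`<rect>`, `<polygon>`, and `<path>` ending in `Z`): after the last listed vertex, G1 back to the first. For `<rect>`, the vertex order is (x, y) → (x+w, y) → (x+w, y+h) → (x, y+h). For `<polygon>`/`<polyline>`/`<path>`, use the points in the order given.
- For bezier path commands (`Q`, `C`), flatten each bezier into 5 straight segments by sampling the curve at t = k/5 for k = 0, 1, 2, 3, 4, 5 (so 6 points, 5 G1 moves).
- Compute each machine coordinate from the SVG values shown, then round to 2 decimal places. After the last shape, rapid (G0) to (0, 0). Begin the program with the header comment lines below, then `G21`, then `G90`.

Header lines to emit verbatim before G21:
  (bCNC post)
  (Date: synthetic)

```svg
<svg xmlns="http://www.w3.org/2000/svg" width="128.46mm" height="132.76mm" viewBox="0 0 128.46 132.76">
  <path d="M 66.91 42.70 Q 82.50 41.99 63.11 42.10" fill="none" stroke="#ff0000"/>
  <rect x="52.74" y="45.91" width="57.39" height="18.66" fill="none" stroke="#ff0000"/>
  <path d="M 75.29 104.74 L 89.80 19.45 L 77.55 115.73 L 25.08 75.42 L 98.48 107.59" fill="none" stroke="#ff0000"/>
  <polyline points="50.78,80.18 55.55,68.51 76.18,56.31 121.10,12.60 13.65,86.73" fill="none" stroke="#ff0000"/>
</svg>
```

(bCNC post)
(Date: synthetic)
G21
G90
G0 X66.91 Y90.06
M3 S970
G1 X71.75 Y90.31 F848
G1 X73.79 Y90.50
G1 X73.03 Y90.62
G1 X69.47 Y90.67
G1 X63.11 Y90.66
M5
G0 X52.74 Y86.85
M3 S970
G1 X110.13 Y86.85 F848
G1 X110.13 Y68.19
G1 X52.74 Y68.19
G1 X52.74 Y86.85
M5
G0 X75.29 Y28.02
M3 S970
G1 X89.80 Y113.31 F848
G1 X77.55 Y17.03
G1 X25.08 Y57.34
G1 X98.48 Y25.17
M5
G0 X50.78 Y52.58
M3 S970
G1 X55.55 Y64.25 F848
G1 X76.18 Y76.45
G1 X121.10 Y120.16
G1 X13.65 Y46.03
M5
G0 X0.00 Y0.00

1 u = 1 mm; y_m = 132.76 − y.

[1] `<path>` quadratic bezier, #ff0000→cut S970 F848: (66.91,90.06) → (71.75,90.31) → (73.79,90.50) → (73.03,90.62) → (69.47,90.67) → (63.11,90.66)

[2] `<rect>` rectangle, #ff0000→cut S970 F848: (52.74,86.85) → (110.13,86.85) → (110.13,68.19) → (52.74,68.19) → (52.74,86.85) (closed)

[3] `<path>` open polyline, #ff0000→cut S970 F848: (75.29,28.02) → (89.80,113.31) → (77.55,17.03) → (25.08,57.34) → (98.48,25.17)

[4] `<polyline>` open polyline, #ff0000→cut S970 F848: (50.78,52.58) → (55.55,64.25) → (76.18,76.45) → (121.10,120.16) → (13.65,46.03)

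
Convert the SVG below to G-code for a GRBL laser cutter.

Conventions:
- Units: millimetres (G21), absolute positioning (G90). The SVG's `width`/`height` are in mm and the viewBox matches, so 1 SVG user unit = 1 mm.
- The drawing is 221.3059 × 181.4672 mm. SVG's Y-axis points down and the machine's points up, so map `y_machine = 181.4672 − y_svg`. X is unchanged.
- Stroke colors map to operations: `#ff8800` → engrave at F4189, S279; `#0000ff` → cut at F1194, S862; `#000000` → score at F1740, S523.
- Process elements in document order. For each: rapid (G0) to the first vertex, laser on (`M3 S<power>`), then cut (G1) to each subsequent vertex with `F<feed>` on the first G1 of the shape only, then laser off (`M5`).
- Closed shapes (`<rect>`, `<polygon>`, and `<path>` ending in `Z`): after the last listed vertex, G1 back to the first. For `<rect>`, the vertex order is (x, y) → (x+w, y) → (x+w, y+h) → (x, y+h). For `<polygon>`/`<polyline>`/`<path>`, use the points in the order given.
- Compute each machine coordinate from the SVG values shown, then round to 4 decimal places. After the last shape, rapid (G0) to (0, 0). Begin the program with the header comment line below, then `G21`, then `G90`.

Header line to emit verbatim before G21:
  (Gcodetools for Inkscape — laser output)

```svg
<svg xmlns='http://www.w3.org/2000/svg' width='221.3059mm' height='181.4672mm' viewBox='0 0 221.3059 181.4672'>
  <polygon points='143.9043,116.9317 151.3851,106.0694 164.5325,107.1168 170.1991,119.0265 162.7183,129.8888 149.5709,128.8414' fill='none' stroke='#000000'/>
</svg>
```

(Gcodetools for Inkscape — laser output)
G21
G90
G0 X143.9043 Y64.5355
M3 S523
G1 X151.3851 Y75.3978 F1740
G1 X164.5325 Y74.3504
G1 X170.1991 Y62.4407
G1 X162.7183 Y51.5784
G1 X149.5709 Y52.6258
G1 X143.9043 Y64.5355
M5
G0 X0.0000 Y0.0000

viewBox `0 0 221.3059 181.4672` with mm width/height → 1 unit = 1 mm. Flip: y_m = 181.4672 − y_svg.

**Shape 1** — `<polygon>` regular polygon, stroke `#000000` → score (S523, F1740). Machine vertices: (143.9043,64.5355) → (151.3851,75.3978) → (164.5325,74.3504) → (170.1991,62.4407) → (162.7183,51.5784) → (149.5709,52.6258) → (143.9043,64.5355). Closed: final G1 returns to the first vertex.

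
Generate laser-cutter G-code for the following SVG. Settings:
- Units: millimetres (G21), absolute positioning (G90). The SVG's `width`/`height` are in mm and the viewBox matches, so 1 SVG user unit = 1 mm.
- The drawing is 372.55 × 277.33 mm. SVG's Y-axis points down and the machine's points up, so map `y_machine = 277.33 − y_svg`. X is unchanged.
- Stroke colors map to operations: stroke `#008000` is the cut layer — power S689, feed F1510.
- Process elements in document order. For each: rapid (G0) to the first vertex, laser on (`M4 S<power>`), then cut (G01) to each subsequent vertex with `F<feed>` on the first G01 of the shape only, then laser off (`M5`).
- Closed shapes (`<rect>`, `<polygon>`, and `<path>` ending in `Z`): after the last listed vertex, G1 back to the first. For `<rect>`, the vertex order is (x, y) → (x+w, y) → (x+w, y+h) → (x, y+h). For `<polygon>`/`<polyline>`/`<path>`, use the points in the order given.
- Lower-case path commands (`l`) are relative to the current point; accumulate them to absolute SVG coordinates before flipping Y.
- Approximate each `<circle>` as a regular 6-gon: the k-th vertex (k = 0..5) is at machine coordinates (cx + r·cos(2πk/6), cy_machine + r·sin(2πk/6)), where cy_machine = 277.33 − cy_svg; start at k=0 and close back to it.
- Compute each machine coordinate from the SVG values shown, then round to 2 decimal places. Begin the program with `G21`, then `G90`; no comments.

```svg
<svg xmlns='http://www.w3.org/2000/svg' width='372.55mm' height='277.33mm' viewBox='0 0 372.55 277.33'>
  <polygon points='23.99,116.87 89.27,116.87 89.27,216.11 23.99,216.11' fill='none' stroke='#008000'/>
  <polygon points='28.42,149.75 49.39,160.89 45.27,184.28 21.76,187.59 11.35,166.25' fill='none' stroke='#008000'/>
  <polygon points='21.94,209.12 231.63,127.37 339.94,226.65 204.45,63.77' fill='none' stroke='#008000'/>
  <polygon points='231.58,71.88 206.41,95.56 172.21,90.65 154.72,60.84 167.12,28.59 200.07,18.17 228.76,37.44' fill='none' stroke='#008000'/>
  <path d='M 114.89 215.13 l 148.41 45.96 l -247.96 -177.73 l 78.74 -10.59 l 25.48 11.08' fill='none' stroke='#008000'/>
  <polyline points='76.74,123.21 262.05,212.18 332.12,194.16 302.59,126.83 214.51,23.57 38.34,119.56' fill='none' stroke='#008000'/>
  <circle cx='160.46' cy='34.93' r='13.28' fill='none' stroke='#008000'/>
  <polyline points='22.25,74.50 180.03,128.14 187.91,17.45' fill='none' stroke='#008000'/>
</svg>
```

G21
G90
G0 X23.99 Y160.46
M4 S689
G01 X89.27 Y160.46 F1510
G01 X89.27 Y61.22
G01 X23.99 Y61.22
G01 X23.99 Y160.46
M5
G0 X28.42 Y127.58
M4 S689
G01 X49.39 Y116.44 F1510
G01 X45.27 Y93.05
G01 X21.76 Y89.74
G01 X11.35 Y111.08
G01 X28.42 Y127.58
M5
G0 X21.94 Y68.21
M4 S689
G01 X231.63 Y149.96 F1510
G01 X339.94 Y50.68
G01 X204.45 Y213.56
G01 X21.94 Y68.21
M5
G0 X231.58 Y205.45
M4 S689
G01 X206.41 Y181.77 F1510
G01 X172.21 Y186.68
G01 X154.72 Y216.49
G01 X167.12 Y248.74
G01 X200.07 Y259.16
G01 X228.76 Y239.89
G01 X231.58 Y205.45
M5
G0 X114.89 Y62.20
M4 S689
G01 X263.30 Y16.24 F1510
G01 X15.34 Y193.97
G01 X94.08 Y204.56
G01 X119.56 Y193.48
M5
G0 X76.74 Y154.12
M4 S689
G01 X262.05 Y65.15 F1510
G01 X332.12 Y83.17
G01 X302.59 Y150.50
G01 X214.51 Y253.76
G01 X38.34 Y157.77
M5
G0 X173.74 Y242.40
M4 S689
G01 X167.10 Y253.90 F1510
G01 X153.82 Y253.90
G01 X147.18 Y242.40
G01 X153.82 Y230.90
G01 X167.10 Y230.90
G01 X173.74 Y242.40
M5
G0 X22.25 Y202.83
M4 S689
G01 X180.03 Y149.19 F1510
G01 X187.91 Y259.88
M5

1 u = 1 mm; y_m = 277.33 − y.

[1] `<polygon>` rectangle, #008000→cut S689 F1510: (23.99,160.46) → (89.27,160.46) → (89.27,61.22) → (23.99,61.22) → (23.99,160.46) (closed)

[2] `<polygon>` regular polygon, #008000→cut S689 F1510: (28.42,127.58) → (49.39,116.44) → (45.27,93.05) → (21.76,89.74) → (11.35,111.08) → (28.42,127.58) (closed)

[3] `<polygon>` closed polygon, #008000→cut S689 F1510: (21.94,68.21) → (231.63,149.96) → (339.94,50.68) → (204.45,213.56) → (21.94,68.21) (closed)

[4] `<polygon>` regular polygon, #008000→cut S689 F1510: (231.58,205.45) → (206.41,181.77) → (172.21,186.68) → (154.72,216.49) → (167.12,248.74) → (200.07,259.16) → (228.76,239.89) → (231.58,205.45) (closed)

[5] `<path>` open polyline, #008000→cut S689 F1510: (114.89,62.20) → (263.30,16.24) → (15.34,193.97) → (94.08,204.56) → (119.56,193.48)

[6] `<polyline>` open polyline, #008000→cut S689 F1510: (76.74,154.12) → (262.05,65.15) → (332.12,83.17) → (302.59,150.50) → (214.51,253.76) → (38.34,157.77)

[7] `<circle>` circle, #008000→cut S689 F1510: (173.74,242.40) → (167.10,253.90) → (153.82,253.90) → (147.18,242.40) → (153.82,230.90) → (167.10,230.90) → (173.74,242.40) (closed)

[8] `<polyline>` open polyline, #008000→cut S689 F1510: (22.25,202.83) → (180.03,149.19) → (187.91,259.88)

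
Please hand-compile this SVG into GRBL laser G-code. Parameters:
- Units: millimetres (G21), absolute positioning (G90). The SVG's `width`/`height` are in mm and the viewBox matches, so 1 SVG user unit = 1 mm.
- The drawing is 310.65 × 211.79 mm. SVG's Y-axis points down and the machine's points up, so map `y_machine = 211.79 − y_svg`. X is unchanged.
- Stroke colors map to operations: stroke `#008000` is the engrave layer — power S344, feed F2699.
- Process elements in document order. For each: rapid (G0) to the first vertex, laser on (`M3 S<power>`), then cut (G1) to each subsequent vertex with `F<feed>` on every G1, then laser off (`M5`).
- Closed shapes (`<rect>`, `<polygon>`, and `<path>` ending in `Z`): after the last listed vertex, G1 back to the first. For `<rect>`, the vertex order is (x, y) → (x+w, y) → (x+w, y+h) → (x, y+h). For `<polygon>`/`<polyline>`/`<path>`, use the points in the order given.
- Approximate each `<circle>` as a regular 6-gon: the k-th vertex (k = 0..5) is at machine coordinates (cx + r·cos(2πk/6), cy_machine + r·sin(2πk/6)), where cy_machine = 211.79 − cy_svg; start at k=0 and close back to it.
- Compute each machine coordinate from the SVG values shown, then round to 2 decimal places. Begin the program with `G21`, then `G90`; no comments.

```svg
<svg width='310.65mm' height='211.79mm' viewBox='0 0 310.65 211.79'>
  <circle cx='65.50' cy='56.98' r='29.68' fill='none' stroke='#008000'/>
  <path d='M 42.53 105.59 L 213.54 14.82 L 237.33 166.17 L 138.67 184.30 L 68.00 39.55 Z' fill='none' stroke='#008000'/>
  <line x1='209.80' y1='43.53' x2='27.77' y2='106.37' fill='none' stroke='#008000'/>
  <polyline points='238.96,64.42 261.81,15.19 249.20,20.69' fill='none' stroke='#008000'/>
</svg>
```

Since the viewBox matches the mm dimensions, user units are millimetres directly. The only transform is the Y-flip y_m = 211.79 − y_svg.

Shape 1 is a circle drawn with `<circle>`. Its stroke #008000 means engrave at S344, F2699. After flipping Y the toolpath is (95.18,154.81) → (80.34,180.51) → (50.66,180.51) → (35.82,154.81) → (50.66,129.11) → (80.34,129.11) → (95.18,154.81), returning to the start.

Shape 2 is a closed polygon drawn with `<path>`. Its stroke #008000 means engrave at S344, F2699. After flipping Y the toolpath is (42.53,106.20) → (213.54,196.97) → (237.33,45.62) → (138.67,27.49) → (68.00,172.24) → (42.53,106.20), returning to the start.

Shape 3 is a line segment drawn with `<line>`. Its stroke #008000 means engrave at S344, F2699. After flipping Y the toolpath is (209.80,168.26) → (27.77,105.42).

Shape 4 is a open polyline drawn with `<polyline>`. Its stroke #008000 means engrave at S344, F2699. After flipping Y the toolpath is (238.96,147.37) → (261.81,196.60) → (249.20,191.10).

G21
G90
G0 X95.18 Y154.81
M3 S344
G1 X80.34 Y180.51 F2699
G1 X50.66 Y180.51 F2699
G1 X35.82 Y154.81 F2699
G1 X50.66 Y129.11 F2699
G1 X80.34 Y129.11 F2699
G1 X95.18 Y154.81 F2699
M5
G0 X42.53 Y106.20
M3 S344
G1 X213.54 Y196.97 F2699
G1 X237.33 Y45.62 F2699
G1 X138.67 Y27.49 F2699
G1 X68.00 Y172.24 F2699
G1 X42.53 Y106.20 F2699
M5
G0 X209.80 Y168.26
M3 S344
G1 X27.77 Y105.42 F2699
M5
G0 X238.96 Y147.37
M3 S344
G1 X261.81 Y196.60 F2699
G1 X249.20 Y191.10 F2699
M5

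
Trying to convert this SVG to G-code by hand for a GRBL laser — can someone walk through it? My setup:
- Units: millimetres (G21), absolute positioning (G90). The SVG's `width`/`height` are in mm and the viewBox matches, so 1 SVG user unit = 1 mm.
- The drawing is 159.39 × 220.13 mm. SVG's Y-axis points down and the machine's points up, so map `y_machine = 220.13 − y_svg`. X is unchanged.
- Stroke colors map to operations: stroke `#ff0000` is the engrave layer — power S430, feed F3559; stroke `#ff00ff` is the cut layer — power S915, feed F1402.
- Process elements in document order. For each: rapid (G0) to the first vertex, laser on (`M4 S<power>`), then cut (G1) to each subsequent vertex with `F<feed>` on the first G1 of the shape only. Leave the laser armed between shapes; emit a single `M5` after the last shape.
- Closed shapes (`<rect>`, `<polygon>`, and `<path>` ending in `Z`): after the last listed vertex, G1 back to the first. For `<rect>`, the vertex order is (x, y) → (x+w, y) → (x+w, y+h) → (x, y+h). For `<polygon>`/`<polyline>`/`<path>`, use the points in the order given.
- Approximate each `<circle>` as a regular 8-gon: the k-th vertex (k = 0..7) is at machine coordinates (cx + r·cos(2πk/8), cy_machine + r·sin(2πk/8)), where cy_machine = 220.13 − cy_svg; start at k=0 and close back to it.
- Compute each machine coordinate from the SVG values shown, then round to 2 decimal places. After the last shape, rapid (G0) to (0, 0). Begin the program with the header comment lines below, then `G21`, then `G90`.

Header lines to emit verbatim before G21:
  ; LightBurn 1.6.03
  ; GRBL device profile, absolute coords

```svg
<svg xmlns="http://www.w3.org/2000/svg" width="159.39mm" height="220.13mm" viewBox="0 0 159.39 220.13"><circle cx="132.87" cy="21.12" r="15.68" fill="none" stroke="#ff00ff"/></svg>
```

viewBox `0 0 159.39 220.13` with mm width/height → 1 unit = 1 mm. Flip: y_m = 220.13 − y_svg.

**Shape 1** — `<circle>` circle, stroke `#ff00ff` → cut (S915, F1402). Machine vertices: (148.55,199.01) → (143.96,210.10) → (132.87,214.69) → (121.78,210.10) → (117.19,199.01) → (121.78,187.92) → (132.87,183.33) → (143.96,187.92) → (148.55,199.01). Closed: final G1 returns to the first vertex.

; LightBurn 1.6.03
; GRBL device profile, absolute coords
G21
G90
G0 X148.55 Y199.01
M4 S915
G1 X143.96 Y210.10 F1402
G1 X132.87 Y214.69
G1 X121.78 Y210.10
G1 X117.19 Y199.01
G1 X121.78 Y187.92
G1 X132.87 Y183.33
G1 X143.96 Y187.92
G1 X148.55 Y199.01
M5
G0 X0.00 Y0.00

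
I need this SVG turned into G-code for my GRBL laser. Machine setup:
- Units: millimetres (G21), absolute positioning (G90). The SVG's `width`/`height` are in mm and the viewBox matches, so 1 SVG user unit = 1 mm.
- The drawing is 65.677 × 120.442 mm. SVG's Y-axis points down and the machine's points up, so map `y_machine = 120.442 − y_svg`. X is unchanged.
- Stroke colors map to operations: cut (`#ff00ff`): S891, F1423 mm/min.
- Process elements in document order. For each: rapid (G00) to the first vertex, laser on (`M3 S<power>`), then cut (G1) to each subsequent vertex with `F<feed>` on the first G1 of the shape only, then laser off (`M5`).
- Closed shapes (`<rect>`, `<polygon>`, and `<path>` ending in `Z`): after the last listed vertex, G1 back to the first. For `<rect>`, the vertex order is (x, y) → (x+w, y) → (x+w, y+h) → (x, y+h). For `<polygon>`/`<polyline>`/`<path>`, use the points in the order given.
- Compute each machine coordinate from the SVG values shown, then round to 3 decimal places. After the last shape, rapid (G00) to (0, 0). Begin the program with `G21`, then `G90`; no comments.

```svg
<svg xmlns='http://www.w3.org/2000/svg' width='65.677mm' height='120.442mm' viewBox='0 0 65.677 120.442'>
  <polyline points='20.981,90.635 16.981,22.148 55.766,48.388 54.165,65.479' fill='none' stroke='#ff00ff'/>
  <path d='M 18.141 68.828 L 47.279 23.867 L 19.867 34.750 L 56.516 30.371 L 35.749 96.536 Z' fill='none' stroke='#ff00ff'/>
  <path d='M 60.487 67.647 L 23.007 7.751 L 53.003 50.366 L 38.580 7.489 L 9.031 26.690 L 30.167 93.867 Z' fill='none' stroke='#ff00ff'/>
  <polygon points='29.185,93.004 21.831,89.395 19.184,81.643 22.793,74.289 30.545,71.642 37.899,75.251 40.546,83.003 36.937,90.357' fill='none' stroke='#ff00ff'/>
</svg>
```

G21
G90
G00 X20.981 Y29.807
M3 S891
G1 X16.981 Y98.294 F1423
G1 X55.766 Y72.054
G1 X54.165 Y54.963
M5
G00 X18.141 Y51.614
M3 S891
G1 X47.279 Y96.575 F1423
G1 X19.867 Y85.692
G1 X56.516 Y90.071
G1 X35.749 Y23.906
G1 X18.141 Y51.614
M5
G00 X60.487 Y52.795
M3 S891
G1 X23.007 Y112.691 F1423
G1 X53.003 Y70.076
G1 X38.580 Y112.953
G1 X9.031 Y93.752
G1 X30.167 Y26.575
G1 X60.487 Y52.795
M5
G00 X29.185 Y27.438
M3 S891
G1 X21.831 Y31.047 F1423
G1 X19.184 Y38.799
G1 X22.793 Y46.153
G1 X30.545 Y48.800
G1 X37.899 Y45.191
G1 X40.546 Y37.439
G1 X36.937 Y30.085
G1 X29.185 Y27.438
M5
G00 X0.000 Y0.000

Since the viewBox matches the mm dimensions, user units are millimetres directly. The only transform is the Y-flip y_m = 120.442 − y_svg.

Shape 1 is a open polyline drawn with `<polyline>`. Its stroke #ff00ff means cut at S891, F1423. After flipping Y the toolpath is (20.981,29.807) → (16.981,98.294) → (55.766,72.054) → (54.165,54.963).

Shape 2 is a closed polygon drawn with `<path>`. Its stroke #ff00ff means cut at S891, F1423. After flipping Y the toolpath is (18.141,51.614) → (47.279,96.575) → (19.867,85.692) → (56.516,90.071) → (35.749,23.906) → (18.141,51.614), returning to the start.

Shape 3 is a closed polygon drawn with `<path>`. Its stroke #ff00ff means cut at S891, F1423. After flipping Y the toolpath is (60.487,52.795) → (23.007,112.691) → (53.003,70.076) → (38.580,112.953) → (9.031,93.752) → (30.167,26.575) → (60.487,52.795), returning to the start.

Shape 4 is a regular polygon drawn with `<polygon>`. Its stroke #ff00ff means cut at S891, F1423. After flipping Y the toolpath is (29.185,27.438) → (21.831,31.047) → (19.184,38.799) → (22.793,46.153) → (30.545,48.800) → (37.899,45.191) → (40.546,37.439) → (36.937,30.085) → (29.185,27.438), returning to the start.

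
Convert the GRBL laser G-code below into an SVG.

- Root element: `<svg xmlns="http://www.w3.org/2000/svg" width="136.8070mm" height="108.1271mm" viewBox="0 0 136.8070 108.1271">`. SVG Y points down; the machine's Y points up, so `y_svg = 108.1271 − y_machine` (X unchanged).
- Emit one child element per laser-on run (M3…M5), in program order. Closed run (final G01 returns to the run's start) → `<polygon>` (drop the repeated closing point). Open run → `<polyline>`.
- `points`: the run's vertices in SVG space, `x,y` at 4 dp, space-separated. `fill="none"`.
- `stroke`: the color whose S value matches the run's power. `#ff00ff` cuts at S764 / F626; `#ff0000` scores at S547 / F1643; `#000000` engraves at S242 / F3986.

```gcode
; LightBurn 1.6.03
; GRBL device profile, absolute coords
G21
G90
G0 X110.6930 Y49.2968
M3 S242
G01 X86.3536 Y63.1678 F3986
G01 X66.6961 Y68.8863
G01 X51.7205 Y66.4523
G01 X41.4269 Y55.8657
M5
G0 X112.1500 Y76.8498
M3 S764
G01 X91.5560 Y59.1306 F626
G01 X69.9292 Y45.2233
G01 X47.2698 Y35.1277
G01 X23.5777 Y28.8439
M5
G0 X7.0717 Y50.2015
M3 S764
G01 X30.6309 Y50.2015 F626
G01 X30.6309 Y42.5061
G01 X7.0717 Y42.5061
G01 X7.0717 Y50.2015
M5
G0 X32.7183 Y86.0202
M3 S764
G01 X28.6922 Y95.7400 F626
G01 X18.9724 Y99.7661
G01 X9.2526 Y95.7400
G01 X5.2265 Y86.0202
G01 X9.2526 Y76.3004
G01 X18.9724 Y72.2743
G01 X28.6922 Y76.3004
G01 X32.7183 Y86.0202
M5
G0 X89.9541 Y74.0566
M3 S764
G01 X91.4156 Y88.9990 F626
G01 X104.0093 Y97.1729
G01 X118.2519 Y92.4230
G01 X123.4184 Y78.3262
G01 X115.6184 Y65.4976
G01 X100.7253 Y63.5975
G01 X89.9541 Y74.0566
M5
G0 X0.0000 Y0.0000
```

y_svg = 108.1271 − y_m.

[1] S242→`#000000` (engrave); open run; points: 110.6930,58.8303 86.3536,44.9593 66.6961,39.2408 51.7205,41.6748 41.4269,52.2614

[2] S764→`#ff00ff` (cut); open run; points: 112.1500,31.2773 91.5560,48.9965 69.9292,62.9038 47.2698,72.9994 23.5777,79.2832

[3] S764→`#ff00ff` (cut); closed run; points: 7.0717,57.9256 30.6309,57.9256 30.6309,65.6210 7.0717,65.6210

[4] S764→`#ff00ff` (cut); closed run; points: 32.7183,22.1069 28.6922,12.3871 18.9724,8.3610 9.2526,12.3871 5.2265,22.1069 9.2526,31.8267 18.9724,35.8528 28.6922,31.8267

[5] S764→`#ff00ff` (cut); closed run; points: 89.9541,34.0705 91.4156,19.1281 104.0093,10.9542 118.2519,15.7041 123.4184,29.8009 115.6184,42.6295 100.7253,44.5296

<svg xmlns="http://www.w3.org/2000/svg" width="136.8070mm" height="108.1271mm" viewBox="0 0 136.8070 108.1271">
  <polyline points="110.6930,58.8303 86.3536,44.9593 66.6961,39.2408 51.7205,41.6748 41.4269,52.2614" fill="none" stroke="#000000"/>
  <polyline points="112.1500,31.2773 91.5560,48.9965 69.9292,62.9038 47.2698,72.9994 23.5777,79.2832" fill="none" stroke="#ff00ff"/>
  <polygon points="7.0717,57.9256 30.6309,57.9256 30.6309,65.6210 7.0717,65.6210" fill="none" stroke="#ff00ff"/>
  <polygon points="32.7183,22.1069 28.6922,12.3871 18.9724,8.3610 9.2526,12.3871 5.2265,22.1069 9.2526,31.8267 18.9724,35.8528 28.6922,31.8267" fill="none" stroke="#ff00ff"/>
  <polygon points="89.9541,34.0705 91.4156,19.1281 104.0093,10.9542 118.2519,15.7041 123.4184,29.8009 115.6184,42.6295 100.7253,44.5296" fill="none" stroke="#ff00ff"/>
</svg>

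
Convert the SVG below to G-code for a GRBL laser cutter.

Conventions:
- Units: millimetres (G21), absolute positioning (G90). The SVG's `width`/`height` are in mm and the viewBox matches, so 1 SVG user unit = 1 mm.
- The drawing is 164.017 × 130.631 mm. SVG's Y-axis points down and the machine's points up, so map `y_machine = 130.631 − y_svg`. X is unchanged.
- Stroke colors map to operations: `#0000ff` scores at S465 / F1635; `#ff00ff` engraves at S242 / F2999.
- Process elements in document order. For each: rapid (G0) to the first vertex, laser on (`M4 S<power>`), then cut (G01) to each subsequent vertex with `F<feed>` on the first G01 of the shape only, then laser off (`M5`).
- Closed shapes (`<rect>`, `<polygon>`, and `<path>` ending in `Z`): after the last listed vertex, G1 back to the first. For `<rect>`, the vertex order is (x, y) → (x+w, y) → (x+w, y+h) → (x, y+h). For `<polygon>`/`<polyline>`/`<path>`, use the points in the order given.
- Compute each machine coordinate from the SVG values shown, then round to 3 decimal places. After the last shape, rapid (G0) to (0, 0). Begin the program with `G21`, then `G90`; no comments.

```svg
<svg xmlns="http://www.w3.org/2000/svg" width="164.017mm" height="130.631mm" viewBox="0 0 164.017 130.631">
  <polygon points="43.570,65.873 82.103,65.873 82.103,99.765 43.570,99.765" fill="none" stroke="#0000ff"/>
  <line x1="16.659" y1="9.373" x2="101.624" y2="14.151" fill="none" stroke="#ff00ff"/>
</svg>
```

viewBox `0 0 164.017 130.631` with mm width/height → 1 unit = 1 mm. Flip: y_m = 130.631 − y_svg.

**Shape 1** — `<polygon>` rectangle, stroke `#0000ff` → score (S465, F1635). Machine vertices: (43.570,64.758) → (82.103,64.758) → (82.103,30.866) → (43.570,30.866) → (43.570,64.758). Closed: final G1 returns to the first vertex.

**Shape 2** — `<line>` line segment, stroke `#ff00ff` → engrave (S242, F2999). Machine vertices: (16.659,121.258) → (101.624,116.480). Open path.

G21
G90
G0 X43.570 Y64.758
M4 S465
G01 X82.103 Y64.758 F1635
G01 X82.103 Y30.866
G01 X43.570 Y30.866
G01 X43.570 Y64.758
M5
G0 X16.659 Y121.258
M4 S242
G01 X101.624 Y116.480 F2999
M5
G0 X0.000 Y0.000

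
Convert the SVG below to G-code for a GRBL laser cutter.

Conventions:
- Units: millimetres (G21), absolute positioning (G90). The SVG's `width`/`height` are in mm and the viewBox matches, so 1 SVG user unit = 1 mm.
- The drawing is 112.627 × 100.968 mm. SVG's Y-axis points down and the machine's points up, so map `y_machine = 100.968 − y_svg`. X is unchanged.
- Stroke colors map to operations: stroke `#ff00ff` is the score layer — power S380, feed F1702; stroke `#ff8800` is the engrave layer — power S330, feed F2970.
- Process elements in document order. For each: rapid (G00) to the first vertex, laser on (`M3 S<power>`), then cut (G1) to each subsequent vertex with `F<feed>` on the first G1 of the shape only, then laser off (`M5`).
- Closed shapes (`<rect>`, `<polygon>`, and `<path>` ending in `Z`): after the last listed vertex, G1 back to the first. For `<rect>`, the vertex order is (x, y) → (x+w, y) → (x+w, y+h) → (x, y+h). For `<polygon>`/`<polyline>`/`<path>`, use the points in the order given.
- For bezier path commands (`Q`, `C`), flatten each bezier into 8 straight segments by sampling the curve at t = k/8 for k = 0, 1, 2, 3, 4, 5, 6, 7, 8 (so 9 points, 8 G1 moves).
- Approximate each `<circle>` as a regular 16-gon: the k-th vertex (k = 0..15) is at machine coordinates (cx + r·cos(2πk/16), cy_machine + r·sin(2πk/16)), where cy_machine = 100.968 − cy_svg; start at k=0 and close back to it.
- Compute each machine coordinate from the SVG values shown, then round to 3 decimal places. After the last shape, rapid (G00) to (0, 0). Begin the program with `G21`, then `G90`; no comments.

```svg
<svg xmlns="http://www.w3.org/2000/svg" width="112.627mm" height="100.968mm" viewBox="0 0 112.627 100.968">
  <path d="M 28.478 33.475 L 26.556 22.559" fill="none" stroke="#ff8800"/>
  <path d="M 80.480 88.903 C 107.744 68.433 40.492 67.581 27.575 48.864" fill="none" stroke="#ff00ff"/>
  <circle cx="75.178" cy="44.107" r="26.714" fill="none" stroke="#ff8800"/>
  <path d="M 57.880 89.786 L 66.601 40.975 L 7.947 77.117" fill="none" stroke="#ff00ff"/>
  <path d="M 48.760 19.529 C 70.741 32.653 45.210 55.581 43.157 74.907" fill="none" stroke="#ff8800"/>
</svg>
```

G21
G90
G00 X28.478 Y67.493
M3 S330
G1 X26.556 Y78.409 F2970
M5
G00 X80.480 Y12.065
M3 S380
G1 X86.564 Y18.895 F1702
G1 X85.532 Y24.325
G1 X79.128 Y28.794
G1 X69.095 Y32.742
G1 X57.180 Y36.608
G1 X45.125 Y40.830
G1 X34.675 Y45.849
G1 X27.575 Y52.104
M5
G00 X101.892 Y56.861
M3 S330
G1 X99.859 Y67.084 F2970
G1 X94.068 Y75.751
G1 X85.401 Y81.542
G1 X75.178 Y83.575
G1 X64.955 Y81.542
G1 X56.288 Y75.751
G1 X50.497 Y67.084
G1 X48.464 Y56.861
G1 X50.497 Y46.638
G1 X56.288 Y37.971
G1 X64.955 Y32.180
G1 X75.178 Y30.147
G1 X85.401 Y32.180
G1 X94.068 Y37.971
G1 X99.859 Y46.638
G1 X101.892 Y56.861
M5
G00 X57.880 Y11.182
M3 S380
G1 X66.601 Y59.993 F1702
G1 X7.947 Y23.851
M5
G00 X48.760 Y81.439
M3 S330
G1 X54.914 Y76.084 F2970
G1 X57.446 Y69.967
G1 X57.188 Y63.245
G1 X54.971 Y56.076
G1 X51.628 Y48.615
G1 X47.990 Y41.021
G1 X44.889 Y33.451
G1 X43.157 Y26.061
M5
G00 X0.000 Y0.000

viewBox `0 0 112.627 100.968` with mm width/height → 1 unit = 1 mm. Flip: y_m = 100.968 − y_svg.

**Shape 1** — `<path>` line segment, stroke `#ff8800` → engrave (S330, F2970). Machine vertices: (28.478,67.493) → (26.556,78.409). Open path.

**Shape 2** — `<path>` cubic bezier, stroke `#ff00ff` → score (S380, F1702). Control points (SVG): P0=(80.480,88.903), P1=(107.744,68.433), P2=(40.492,67.581), P3=(27.575,48.864); sampled at t=k/8. Machine vertices: (80.480,12.065) → (86.564,18.895) → (85.532,24.325) → (79.128,28.794) → (69.095,32.742) → (57.180,36.608) → (45.125,40.830) → (34.675,45.849) → (27.575,52.104). Open path.

**Shape 3** — `<circle>` circle, stroke `#ff8800` → engrave (S330, F2970). Machine vertices: (101.892,56.861) → (99.859,67.084) → (94.068,75.751) → (85.401,81.542) → (75.178,83.575) → (64.955,81.542) → (56.288,75.751) → (50.497,67.084) → (48.464,56.861) → (50.497,46.638) → (56.288,37.971) → (64.955,32.180) → (75.178,30.147) → (85.401,32.180) → (94.068,37.971) → (99.859,46.638) → (101.892,56.861). Closed: final G1 returns to the first vertex.

**Shape 4** — `<path>` open polyline, stroke `#ff00ff` → score (S380, F1702). Machine vertices: (57.880,11.182) → (66.601,59.993) → (7.947,23.851). Open path.

**Shape 5** — `<path>` cubic bezier, stroke `#ff8800` → engrave (S330, F2970). Control points (SVG): P0=(48.760,19.529), P1=(70.741,32.653), P2=(45.210,55.581), P3=(43.157,74.907); sampled at t=k/8. Machine vertices: (48.760,81.439) → (54.914,76.084) → (57.446,69.967) → (57.188,63.245) → (54.971,56.076) → (51.628,48.615) → (47.990,41.021) → (44.889,33.451) → (43.157,26.061). Open path.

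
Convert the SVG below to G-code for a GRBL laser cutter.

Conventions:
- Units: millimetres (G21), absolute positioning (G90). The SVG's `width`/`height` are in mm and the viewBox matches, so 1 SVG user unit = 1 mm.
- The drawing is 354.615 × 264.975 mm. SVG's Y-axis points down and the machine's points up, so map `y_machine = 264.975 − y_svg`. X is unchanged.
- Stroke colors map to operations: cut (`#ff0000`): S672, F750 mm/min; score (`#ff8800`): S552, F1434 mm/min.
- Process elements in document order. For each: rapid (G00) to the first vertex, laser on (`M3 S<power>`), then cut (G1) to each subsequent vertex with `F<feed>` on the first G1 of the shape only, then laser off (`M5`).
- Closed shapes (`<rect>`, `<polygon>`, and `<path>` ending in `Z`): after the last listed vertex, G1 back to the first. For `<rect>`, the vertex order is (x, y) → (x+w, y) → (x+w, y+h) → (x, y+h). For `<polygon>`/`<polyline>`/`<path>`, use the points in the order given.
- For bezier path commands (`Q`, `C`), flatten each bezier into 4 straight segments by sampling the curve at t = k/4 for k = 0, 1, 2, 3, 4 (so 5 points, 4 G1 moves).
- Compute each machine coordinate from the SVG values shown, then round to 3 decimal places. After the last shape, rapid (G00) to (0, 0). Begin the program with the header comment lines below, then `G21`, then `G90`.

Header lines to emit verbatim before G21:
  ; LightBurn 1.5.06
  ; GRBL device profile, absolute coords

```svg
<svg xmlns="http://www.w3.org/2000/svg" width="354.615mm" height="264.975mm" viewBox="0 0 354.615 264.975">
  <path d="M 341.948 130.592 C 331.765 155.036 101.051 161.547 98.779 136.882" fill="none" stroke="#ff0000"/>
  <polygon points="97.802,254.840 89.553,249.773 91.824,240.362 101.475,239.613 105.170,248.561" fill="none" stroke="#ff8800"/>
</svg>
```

Since the viewBox matches the mm dimensions, user units are millimetres directly. The only transform is the Y-flip y_m = 264.975 − y_svg.

Shape 1 is a cubic bezier drawn with `<path>`. Its stroke #ff0000 means cut at S672, F750. After flipping Y the toolpath is (341.948,134.383) → (299.976,119.619) → (217.397,112.822) → (136.301,115.233) → (98.779,128.093).

Shape 2 is a regular polygon drawn with `<polygon>`. Its stroke #ff8800 means score at S552, F1434. After flipping Y the toolpath is (97.802,10.135) → (89.553,15.202) → (91.824,24.613) → (101.475,25.362) → (105.170,16.414) → (97.802,10.135), returning to the start.

; LightBurn 1.5.06
; GRBL device profile, absolute coords
G21
G90
G00 X341.948 Y134.383
M3 S672
G1 X299.976 Y119.619 F750
G1 X217.397 Y112.822
G1 X136.301 Y115.233
G1 X98.779 Y128.093
M5
G00 X97.802 Y10.135
M3 S552
G1 X89.553 Y15.202 F1434
G1 X91.824 Y24.613
G1 X101.475 Y25.362
G1 X105.170 Y16.414
G1 X97.802 Y10.135
M5
G00 X0.000 Y0.000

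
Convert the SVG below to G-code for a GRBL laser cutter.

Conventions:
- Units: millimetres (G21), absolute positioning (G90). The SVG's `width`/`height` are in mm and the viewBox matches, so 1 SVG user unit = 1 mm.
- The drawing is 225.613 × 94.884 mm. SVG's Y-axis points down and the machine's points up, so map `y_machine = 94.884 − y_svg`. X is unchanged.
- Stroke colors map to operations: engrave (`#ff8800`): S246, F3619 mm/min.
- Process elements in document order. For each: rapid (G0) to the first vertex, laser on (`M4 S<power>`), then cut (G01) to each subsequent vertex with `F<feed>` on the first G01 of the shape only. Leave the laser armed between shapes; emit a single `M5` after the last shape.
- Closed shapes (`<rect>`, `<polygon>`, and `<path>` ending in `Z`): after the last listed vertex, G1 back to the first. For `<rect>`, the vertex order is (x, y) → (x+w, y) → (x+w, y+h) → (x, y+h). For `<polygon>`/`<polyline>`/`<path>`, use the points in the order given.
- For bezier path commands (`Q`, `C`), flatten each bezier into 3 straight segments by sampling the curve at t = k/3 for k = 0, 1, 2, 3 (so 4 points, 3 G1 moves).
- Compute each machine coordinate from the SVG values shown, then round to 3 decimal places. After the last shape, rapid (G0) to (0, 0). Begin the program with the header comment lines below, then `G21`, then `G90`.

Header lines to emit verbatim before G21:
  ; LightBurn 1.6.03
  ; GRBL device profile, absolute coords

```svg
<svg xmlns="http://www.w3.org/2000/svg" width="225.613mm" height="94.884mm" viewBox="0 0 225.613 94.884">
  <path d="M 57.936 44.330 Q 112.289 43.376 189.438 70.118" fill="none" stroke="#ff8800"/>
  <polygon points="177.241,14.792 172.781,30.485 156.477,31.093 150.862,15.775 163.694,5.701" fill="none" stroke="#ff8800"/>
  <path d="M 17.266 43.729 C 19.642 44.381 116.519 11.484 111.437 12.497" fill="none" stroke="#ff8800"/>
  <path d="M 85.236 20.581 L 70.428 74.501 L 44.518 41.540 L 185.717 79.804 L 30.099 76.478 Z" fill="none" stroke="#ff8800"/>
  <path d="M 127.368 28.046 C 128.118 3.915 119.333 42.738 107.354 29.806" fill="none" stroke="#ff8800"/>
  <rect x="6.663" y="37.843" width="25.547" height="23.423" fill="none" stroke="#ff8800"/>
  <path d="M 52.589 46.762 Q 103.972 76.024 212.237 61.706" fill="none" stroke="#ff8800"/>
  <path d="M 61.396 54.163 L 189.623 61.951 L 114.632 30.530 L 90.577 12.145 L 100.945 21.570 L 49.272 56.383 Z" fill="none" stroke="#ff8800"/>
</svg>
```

viewBox `0 0 225.613 94.884` with mm width/height → 1 unit = 1 mm. Flip: y_m = 94.884 − y_svg.

**Shape 1** — `<path>` quadratic bezier, stroke `#ff8800` → engrave (S246, F3619). Control points (SVG): P0=(57.936,44.330), P1=(112.289,43.376), P2=(189.438,70.118); sampled at t=k/3. Machine vertices: (57.936,50.554) → (96.704,48.113) → (140.538,39.517) → (189.438,24.766). Open path.

**Shape 2** — `<polygon>` regular polygon, stroke `#ff8800` → engrave (S246, F3619). Machine vertices: (177.241,80.092) → (172.781,64.399) → (156.477,63.791) → (150.862,79.109) → (163.694,89.183) → (177.241,80.092). Closed: final G1 returns to the first vertex.

**Shape 3** — `<path>` cubic bezier, stroke `#ff8800` → engrave (S246, F3619). Control points (SVG): P0=(17.266,43.729), P1=(19.642,44.381), P2=(116.519,11.484), P3=(111.437,12.497); sampled at t=k/3. Machine vertices: (17.266,51.155) → (43.866,59.188) → (89.809,74.595) → (111.437,82.387). Open path.

**Shape 4** — `<path>` closed polygon, stroke `#ff8800` → engrave (S246, F3619). Machine vertices: (85.236,74.303) → (70.428,20.383) → (44.518,53.344) → (185.717,15.080) → (30.099,18.406) → (85.236,74.303). Closed: final G1 returns to the first vertex.

**Shape 5** — `<path>` cubic bezier, stroke `#ff8800` → engrave (S246, F3619). Control points (SVG): P0=(127.368,28.046), P1=(128.118,3.915), P2=(119.333,42.738), P3=(107.354,29.806); sampled at t=k/3. Machine vertices: (127.368,66.838) → (125.175,74.233) → (118.033,65.149) → (107.354,65.078). Open path.

**Shape 6** — `<rect>` rectangle, stroke `#ff8800` → engrave (S246, F3619). Machine vertices: (6.663,57.041) → (32.210,57.041) → (32.210,33.618) → (6.663,33.618) → (6.663,57.041). Closed: final G1 returns to the first vertex.

**Shape 7** — `<path>` quadratic bezier, stroke `#ff8800` → engrave (S246, F3619). Control points (SVG): P0=(52.589,46.762), P1=(103.972,76.024), P2=(212.237,61.706); sampled at t=k/3. Machine vertices: (52.589,48.122) → (93.165,33.456) → (146.381,28.475) → (212.237,33.178). Open path.

**Shape 8** — `<path>` closed polygon, stroke `#ff8800` → engrave (S246, F3619). Machine vertices: (61.396,40.721) → (189.623,32.933) → (114.632,64.354) → (90.577,82.739) → (100.945,73.314) → (49.272,38.501) → (61.396,40.721). Closed: final G1 returns to the first vertex.

; LightBurn 1.6.03
; GRBL device profile, absolute coords
G21
G90
G0 X57.936 Y50.554
M4 S246
G01 X96.704 Y48.113 F3619
G01 X140.538 Y39.517
G01 X189.438 Y24.766
G0 X177.241 Y80.092
M4 S246
G01 X172.781 Y64.399 F3619
G01 X156.477 Y63.791
G01 X150.862 Y79.109
G01 X163.694 Y89.183
G01 X177.241 Y80.092
G0 X17.266 Y51.155
M4 S246
G01 X43.866 Y59.188 F3619
G01 X89.809 Y74.595
G01 X111.437 Y82.387
G0 X85.236 Y74.303
M4 S246
G01 X70.428 Y20.383 F3619
G01 X44.518 Y53.344
G01 X185.717 Y15.080
G01 X30.099 Y18.406
G01 X85.236 Y74.303
G0 X127.368 Y66.838
M4 S246
G01 X125.175 Y74.233 F3619
G01 X118.033 Y65.149
G01 X107.354 Y65.078
G0 X6.663 Y57.041
M4 S246
G01 X32.210 Y57.041 F3619
G01 X32.210 Y33.618
G01 X6.663 Y33.618
G01 X6.663 Y57.041
G0 X52.589 Y48.122
M4 S246
G01 X93.165 Y33.456 F3619
G01 X146.381 Y28.475
G01 X212.237 Y33.178
G0 X61.396 Y40.721
M4 S246
G01 X189.623 Y32.933 F3619
G01 X114.632 Y64.354
G01 X90.577 Y82.739
G01 X100.945 Y73.314
G01 X49.272 Y38.501
G01 X61.396 Y40.721
M5
G0 X0.000 Y0.000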